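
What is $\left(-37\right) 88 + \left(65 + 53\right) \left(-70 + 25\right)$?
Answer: $-8566$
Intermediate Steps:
$\left(-37\right) 88 + \left(65 + 53\right) \left(-70 + 25\right) = -3256 + 118 \left(-45\right) = -3256 - 5310 = -8566$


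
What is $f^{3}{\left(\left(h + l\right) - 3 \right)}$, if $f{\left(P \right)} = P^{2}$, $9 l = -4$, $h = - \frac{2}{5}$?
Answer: $\frac{26808753332089}{8303765625} \approx 3228.5$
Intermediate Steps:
$h = - \frac{2}{5}$ ($h = \left(-2\right) \frac{1}{5} = - \frac{2}{5} \approx -0.4$)
$l = - \frac{4}{9}$ ($l = \frac{1}{9} \left(-4\right) = - \frac{4}{9} \approx -0.44444$)
$f^{3}{\left(\left(h + l\right) - 3 \right)} = \left(\left(\left(- \frac{2}{5} - \frac{4}{9}\right) - 3\right)^{2}\right)^{3} = \left(\left(- \frac{38}{45} - 3\right)^{2}\right)^{3} = \left(\left(- \frac{173}{45}\right)^{2}\right)^{3} = \left(\frac{29929}{2025}\right)^{3} = \frac{26808753332089}{8303765625}$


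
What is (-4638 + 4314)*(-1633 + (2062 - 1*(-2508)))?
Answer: -951588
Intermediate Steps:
(-4638 + 4314)*(-1633 + (2062 - 1*(-2508))) = -324*(-1633 + (2062 + 2508)) = -324*(-1633 + 4570) = -324*2937 = -951588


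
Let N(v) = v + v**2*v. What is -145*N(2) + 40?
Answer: -1410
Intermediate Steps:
N(v) = v + v**3
-145*N(2) + 40 = -145*(2 + 2**3) + 40 = -145*(2 + 8) + 40 = -145*10 + 40 = -1450 + 40 = -1410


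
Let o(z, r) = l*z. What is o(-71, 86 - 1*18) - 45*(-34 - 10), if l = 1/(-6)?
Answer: 11951/6 ≈ 1991.8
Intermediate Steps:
l = -⅙ ≈ -0.16667
o(z, r) = -z/6
o(-71, 86 - 1*18) - 45*(-34 - 10) = -⅙*(-71) - 45*(-34 - 10) = 71/6 - 45*(-44) = 71/6 - 1*(-1980) = 71/6 + 1980 = 11951/6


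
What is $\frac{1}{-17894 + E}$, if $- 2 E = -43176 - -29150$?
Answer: $- \frac{1}{10881} \approx -9.1903 \cdot 10^{-5}$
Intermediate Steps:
$E = 7013$ ($E = - \frac{-43176 - -29150}{2} = - \frac{-43176 + 29150}{2} = \left(- \frac{1}{2}\right) \left(-14026\right) = 7013$)
$\frac{1}{-17894 + E} = \frac{1}{-17894 + 7013} = \frac{1}{-10881} = - \frac{1}{10881}$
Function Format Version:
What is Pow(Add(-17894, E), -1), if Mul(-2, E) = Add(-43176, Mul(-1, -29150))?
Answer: Rational(-1, 10881) ≈ -9.1903e-5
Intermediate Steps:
E = 7013 (E = Mul(Rational(-1, 2), Add(-43176, Mul(-1, -29150))) = Mul(Rational(-1, 2), Add(-43176, 29150)) = Mul(Rational(-1, 2), -14026) = 7013)
Pow(Add(-17894, E), -1) = Pow(Add(-17894, 7013), -1) = Pow(-10881, -1) = Rational(-1, 10881)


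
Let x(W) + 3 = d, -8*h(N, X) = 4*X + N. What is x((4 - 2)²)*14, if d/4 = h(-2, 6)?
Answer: -196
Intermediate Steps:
h(N, X) = -X/2 - N/8 (h(N, X) = -(4*X + N)/8 = -(N + 4*X)/8 = -X/2 - N/8)
d = -11 (d = 4*(-½*6 - ⅛*(-2)) = 4*(-3 + ¼) = 4*(-11/4) = -11)
x(W) = -14 (x(W) = -3 - 11 = -14)
x((4 - 2)²)*14 = -14*14 = -196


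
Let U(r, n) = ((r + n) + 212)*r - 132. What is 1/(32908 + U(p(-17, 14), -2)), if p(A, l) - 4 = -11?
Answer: 1/31355 ≈ 3.1893e-5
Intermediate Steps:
p(A, l) = -7 (p(A, l) = 4 - 11 = -7)
U(r, n) = -132 + r*(212 + n + r) (U(r, n) = ((n + r) + 212)*r - 132 = (212 + n + r)*r - 132 = r*(212 + n + r) - 132 = -132 + r*(212 + n + r))
1/(32908 + U(p(-17, 14), -2)) = 1/(32908 + (-132 + (-7)² + 212*(-7) - 2*(-7))) = 1/(32908 + (-132 + 49 - 1484 + 14)) = 1/(32908 - 1553) = 1/31355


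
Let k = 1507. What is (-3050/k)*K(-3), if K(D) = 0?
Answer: 0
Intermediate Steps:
(-3050/k)*K(-3) = -3050/1507*0 = 0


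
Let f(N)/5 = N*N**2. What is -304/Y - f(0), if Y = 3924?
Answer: -76/981 ≈ -0.077472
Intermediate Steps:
f(N) = 5*N**3 (f(N) = 5*(N*N**2) = 5*N**3)
-304/Y - f(0) = -304/3924 - 5*0**3 = -304*1/3924 - 5*0 = -76/981 - 1*0 = -76/981 + 0 = -76/981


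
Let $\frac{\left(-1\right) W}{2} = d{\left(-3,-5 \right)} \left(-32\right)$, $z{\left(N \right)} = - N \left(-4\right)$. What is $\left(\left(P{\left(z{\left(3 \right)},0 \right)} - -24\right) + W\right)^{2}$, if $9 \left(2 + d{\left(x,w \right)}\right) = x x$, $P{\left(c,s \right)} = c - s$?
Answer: $784$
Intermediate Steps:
$z{\left(N \right)} = 4 N$ ($z{\left(N \right)} = - \left(-4\right) N = 4 N$)
$d{\left(x,w \right)} = -2 + \frac{x^{2}}{9}$ ($d{\left(x,w \right)} = -2 + \frac{x x}{9} = -2 + \frac{x^{2}}{9}$)
$W = -64$ ($W = - 2 \left(-2 + \frac{\left(-3\right)^{2}}{9}\right) \left(-32\right) = - 2 \left(-2 + \frac{1}{9} \cdot 9\right) \left(-32\right) = - 2 \left(-2 + 1\right) \left(-32\right) = - 2 \left(\left(-1\right) \left(-32\right)\right) = \left(-2\right) 32 = -64$)
$\left(\left(P{\left(z{\left(3 \right)},0 \right)} - -24\right) + W\right)^{2} = \left(\left(\left(4 \cdot 3 - 0\right) - -24\right) - 64\right)^{2} = \left(\left(\left(12 + 0\right) + 24\right) - 64\right)^{2} = \left(\left(12 + 24\right) - 64\right)^{2} = \left(36 - 64\right)^{2} = \left(-28\right)^{2} = 784$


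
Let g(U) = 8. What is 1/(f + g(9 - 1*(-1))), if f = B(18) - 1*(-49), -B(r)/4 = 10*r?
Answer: -1/663 ≈ -0.0015083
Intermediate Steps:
B(r) = -40*r
f = -671 (f = -40*18 - 1*(-49) = -720 + 49 = -671)
1/(f + g(9 - 1*(-1))) = 1/(-671 + 8) = 1/(-663) = -1/663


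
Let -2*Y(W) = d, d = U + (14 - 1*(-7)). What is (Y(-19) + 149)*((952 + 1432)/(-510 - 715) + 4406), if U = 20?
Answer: 693253131/1225 ≈ 5.6592e+5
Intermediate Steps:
d = 41 (d = 20 + (14 - 1*(-7)) = 20 + (14 + 7) = 20 + 21 = 41)
Y(W) = -41/2 (Y(W) = -1/2*41 = -41/2)
(Y(-19) + 149)*((952 + 1432)/(-510 - 715) + 4406) = (-41/2 + 149)*((952 + 1432)/(-510 - 715) + 4406) = 257*(2384/(-1225) + 4406)/2 = 257*(2384*(-1/1225) + 4406)/2 = 257*(-2384/1225 + 4406)/2 = (257/2)*(5394966/1225) = 693253131/1225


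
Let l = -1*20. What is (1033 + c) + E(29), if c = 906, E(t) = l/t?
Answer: 56211/29 ≈ 1938.3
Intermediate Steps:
l = -20
E(t) = -20/t
(1033 + c) + E(29) = (1033 + 906) - 20/29 = 1939 - 20*1/29 = 1939 - 20/29 = 56211/29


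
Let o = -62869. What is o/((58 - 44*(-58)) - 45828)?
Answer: 62869/43218 ≈ 1.4547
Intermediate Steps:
o/((58 - 44*(-58)) - 45828) = -62869/((58 - 44*(-58)) - 45828) = -62869/((58 + 2552) - 45828) = -62869/(2610 - 45828) = -62869/(-43218) = -62869*(-1/43218) = 62869/43218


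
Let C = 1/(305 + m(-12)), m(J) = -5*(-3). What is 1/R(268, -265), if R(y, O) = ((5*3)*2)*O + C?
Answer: -320/2543999 ≈ -0.00012579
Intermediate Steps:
m(J) = 15
C = 1/320 (C = 1/(305 + 15) = 1/320 ≈ 0.0031250)
R(y, O) = 1/320 + 30*O (R(y, O) = ((5*3)*2)*O + 1/320 = (15*2)*O + 1/320 = 30*O + 1/320 = 1/320 + 30*O)
1/R(268, -265) = 1/(1/320 + 30*(-265)) = 1/(1/320 - 7950) = 1/(-2543999/320) = -320/2543999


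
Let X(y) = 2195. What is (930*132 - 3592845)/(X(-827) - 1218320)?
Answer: 77113/27025 ≈ 2.8534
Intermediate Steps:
(930*132 - 3592845)/(X(-827) - 1218320) = (930*132 - 3592845)/(2195 - 1218320) = (122760 - 3592845)/(-1216125) = -3470085*(-1/1216125) = 77113/27025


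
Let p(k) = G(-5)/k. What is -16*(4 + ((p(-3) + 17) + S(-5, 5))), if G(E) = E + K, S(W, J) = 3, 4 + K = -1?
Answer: -1312/3 ≈ -437.33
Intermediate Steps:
K = -5 (K = -4 - 1 = -5)
G(E) = -5 + E (G(E) = E - 5 = -5 + E)
p(k) = -10/k (p(k) = (-5 - 5)/k = -10/k)
-16*(4 + ((p(-3) + 17) + S(-5, 5))) = -16*(4 + ((-10/(-3) + 17) + 3)) = -16*(4 + ((-10*(-1/3) + 17) + 3)) = -16*(4 + ((10/3 + 17) + 3)) = -16*(4 + (61/3 + 3)) = -16*(4 + 70/3) = -16*82/3 = -1312/3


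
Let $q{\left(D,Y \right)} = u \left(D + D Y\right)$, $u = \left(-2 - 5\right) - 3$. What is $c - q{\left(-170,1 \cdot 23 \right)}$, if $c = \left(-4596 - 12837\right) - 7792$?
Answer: $-66025$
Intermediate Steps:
$u = -10$ ($u = -7 - 3 = -10$)
$q{\left(D,Y \right)} = - 10 D - 10 D Y$ ($q{\left(D,Y \right)} = - 10 \left(D + D Y\right) = - 10 D - 10 D Y$)
$c = -25225$ ($c = -17433 - 7792 = -25225$)
$c - q{\left(-170,1 \cdot 23 \right)} = -25225 - \left(-10\right) \left(-170\right) \left(1 + 1 \cdot 23\right) = -25225 - \left(-10\right) \left(-170\right) \left(1 + 23\right) = -25225 - \left(-10\right) \left(-170\right) 24 = -25225 - 40800 = -66025$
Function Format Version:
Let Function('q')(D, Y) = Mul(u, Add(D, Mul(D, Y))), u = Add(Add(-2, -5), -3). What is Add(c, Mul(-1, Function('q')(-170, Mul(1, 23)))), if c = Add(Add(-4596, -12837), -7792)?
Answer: -66025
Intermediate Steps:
u = -10 (u = Add(-7, -3) = -10)
Function('q')(D, Y) = Add(Mul(-10, D), Mul(-10, D, Y)) (Function('q')(D, Y) = Mul(-10, Add(D, Mul(D, Y))) = Add(Mul(-10, D), Mul(-10, D, Y)))
c = -25225 (c = Add(-17433, -7792) = -25225)
Add(c, Mul(-1, Function('q')(-170, Mul(1, 23)))) = Add(-25225, Mul(-1, Mul(-10, -170, Add(1, Mul(1, 23))))) = Add(-25225, Mul(-1, Mul(-10, -170, Add(1, 23)))) = Add(-25225, Mul(-1, Mul(-10, -170, 24))) = Add(-25225, Mul(-1, 40800)) = Add(-25225, -40800) = -66025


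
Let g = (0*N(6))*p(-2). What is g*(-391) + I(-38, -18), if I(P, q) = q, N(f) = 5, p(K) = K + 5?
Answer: -18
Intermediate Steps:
p(K) = 5 + K
g = 0 (g = (0*5)*(5 - 2) = 0*3 = 0)
g*(-391) + I(-38, -18) = 0*(-391) - 18 = 0 - 18 = -18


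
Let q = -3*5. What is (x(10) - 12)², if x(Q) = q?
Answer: 729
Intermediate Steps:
q = -15
x(Q) = -15
(x(10) - 12)² = (-15 - 12)² = (-27)² = 729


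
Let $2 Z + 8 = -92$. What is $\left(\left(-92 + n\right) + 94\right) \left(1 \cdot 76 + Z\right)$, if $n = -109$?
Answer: $-2782$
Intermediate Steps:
$Z = -50$ ($Z = -4 + \frac{1}{2} \left(-92\right) = -4 - 46 = -50$)
$\left(\left(-92 + n\right) + 94\right) \left(1 \cdot 76 + Z\right) = \left(\left(-92 - 109\right) + 94\right) \left(1 \cdot 76 - 50\right) = \left(-201 + 94\right) \left(76 - 50\right) = \left(-107\right) 26 = -2782$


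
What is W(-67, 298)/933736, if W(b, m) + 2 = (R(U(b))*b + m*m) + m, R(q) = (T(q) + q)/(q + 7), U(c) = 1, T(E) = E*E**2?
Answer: 356333/3734944 ≈ 0.095405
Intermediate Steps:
T(E) = E**3
R(q) = (q + q**3)/(7 + q) (R(q) = (q**3 + q)/(q + 7) = (q + q**3)/(7 + q))
W(b, m) = -2 + m + m**2 + b/4 (W(b, m) = -2 + ((((1 + 1**3)/(7 + 1))*b + m*m) + m) = -2 + ((((1 + 1)/8)*b + m**2) + m) = -2 + ((((1/8)*2)*b + m**2) + m) = -2 + ((b/4 + m**2) + m) = -2 + ((m**2 + b/4) + m) = -2 + (m + m**2 + b/4) = -2 + m + m**2 + b/4)
W(-67, 298)/933736 = (-2 + 298 + 298**2 + (1/4)*(-67))/933736 = (-2 + 298 + 88804 - 67/4)*(1/933736) = (356333/4)*(1/933736) = 356333/3734944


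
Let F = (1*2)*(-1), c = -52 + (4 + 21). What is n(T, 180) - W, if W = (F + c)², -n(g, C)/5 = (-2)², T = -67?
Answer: -861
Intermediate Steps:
n(g, C) = -20 (n(g, C) = -5*(-2)² = -5*4 = -20)
c = -27 (c = -52 + 25 = -27)
F = -2 (F = 2*(-1) = -2)
W = 841 (W = (-2 - 27)² = (-29)² = 841)
n(T, 180) - W = -20 - 1*841 = -20 - 841 = -861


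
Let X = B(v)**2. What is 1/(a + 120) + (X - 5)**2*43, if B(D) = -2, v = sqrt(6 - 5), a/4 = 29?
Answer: 10149/236 ≈ 43.004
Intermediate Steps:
a = 116 (a = 4*29 = 116)
v = 1 (v = sqrt(1) = 1)
X = 4 (X = (-2)**2 = 4)
1/(a + 120) + (X - 5)**2*43 = 1/(116 + 120) + (4 - 5)**2*43 = 1/236 + (-1)**2*43 = 1/236 + 1*43 = 1/236 + 43 = 10149/236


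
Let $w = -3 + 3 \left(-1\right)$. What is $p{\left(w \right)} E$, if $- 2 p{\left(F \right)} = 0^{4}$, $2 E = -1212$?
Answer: $0$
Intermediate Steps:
$E = -606$ ($E = \frac{1}{2} \left(-1212\right) = -606$)
$w = -6$ ($w = -3 - 3 = -6$)
$p{\left(F \right)} = 0$ ($p{\left(F \right)} = - \frac{0^{4}}{2} = \left(- \frac{1}{2}\right) 0 = 0$)
$p{\left(w \right)} E = 0 \left(-606\right) = 0$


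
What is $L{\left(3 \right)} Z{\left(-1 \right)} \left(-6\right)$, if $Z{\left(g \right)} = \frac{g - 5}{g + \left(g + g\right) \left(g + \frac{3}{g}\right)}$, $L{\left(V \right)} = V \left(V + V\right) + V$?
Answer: $108$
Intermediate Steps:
$L{\left(V \right)} = V + 2 V^{2}$ ($L{\left(V \right)} = V 2 V + V = 2 V^{2} + V = V + 2 V^{2}$)
$Z{\left(g \right)} = \frac{-5 + g}{g + 2 g \left(g + \frac{3}{g}\right)}$
$L{\left(3 \right)} Z{\left(-1 \right)} \left(-6\right) = 3 \left(1 + 2 \cdot 3\right) \frac{-5 - 1}{6 - 1 + 2 \left(-1\right)^{2}} \left(-6\right) = 3 \left(1 + 6\right) \frac{1}{6 - 1 + 2 \cdot 1} \left(-6\right) \left(-6\right) = 3 \cdot 7 \frac{1}{6 - 1 + 2} \left(-6\right) \left(-6\right) = 21 \cdot \frac{1}{7} \left(-6\right) \left(-6\right) = 21 \left(- \frac{6}{7}\right) \left(-6\right) = \left(-18\right) \left(-6\right) = 108$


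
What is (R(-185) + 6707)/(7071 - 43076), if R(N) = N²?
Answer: -108/95 ≈ -1.1368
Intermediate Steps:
(R(-185) + 6707)/(7071 - 43076) = ((-185)² + 6707)/(7071 - 43076) = (34225 + 6707)/(-36005) = 40932*(-1/36005) = -108/95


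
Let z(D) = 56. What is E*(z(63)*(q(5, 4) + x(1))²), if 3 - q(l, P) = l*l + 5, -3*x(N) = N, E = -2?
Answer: -753088/9 ≈ -83677.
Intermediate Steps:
x(N) = -N/3
q(l, P) = -2 - l² (q(l, P) = 3 - (l*l + 5) = 3 - (l² + 5) = 3 - (5 + l²) = 3 + (-5 - l²) = -2 - l²)
E*(z(63)*(q(5, 4) + x(1))²) = -112*((-2 - 1*5²) - ⅓*1)² = -112*((-2 - 1*25) - ⅓)² = -112*((-2 - 25) - ⅓)² = -112*(-27 - ⅓)² = -112*(-82/3)² = -112*6724/9 = -2*376544/9 = -753088/9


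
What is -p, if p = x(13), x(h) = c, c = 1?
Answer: -1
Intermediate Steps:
x(h) = 1
p = 1
-p = -1*1 = -1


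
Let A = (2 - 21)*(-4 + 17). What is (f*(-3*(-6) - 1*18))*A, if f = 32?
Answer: 0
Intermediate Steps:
A = -247 (A = -19*13 = -247)
(f*(-3*(-6) - 1*18))*A = (32*(-3*(-6) - 1*18))*(-247) = (32*(18 - 18))*(-247) = (32*0)*(-247) = 0*(-247) = 0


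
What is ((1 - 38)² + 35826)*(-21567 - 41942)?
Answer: -2362217255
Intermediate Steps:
((1 - 38)² + 35826)*(-21567 - 41942) = ((-37)² + 35826)*(-63509) = (1369 + 35826)*(-63509) = 37195*(-63509) = -2362217255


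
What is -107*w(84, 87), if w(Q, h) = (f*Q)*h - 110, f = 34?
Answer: -26574734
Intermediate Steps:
w(Q, h) = -110 + 34*Q*h (w(Q, h) = (34*Q)*h - 110 = 34*Q*h - 110 = -110 + 34*Q*h)
-107*w(84, 87) = -107*(-110 + 34*84*87) = -107*(-110 + 248472) = -107*248362 = -26574734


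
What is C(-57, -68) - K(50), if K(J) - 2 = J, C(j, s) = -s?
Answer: 16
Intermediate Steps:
K(J) = 2 + J
C(-57, -68) - K(50) = -1*(-68) - (2 + 50) = 68 - 1*52 = 68 - 52 = 16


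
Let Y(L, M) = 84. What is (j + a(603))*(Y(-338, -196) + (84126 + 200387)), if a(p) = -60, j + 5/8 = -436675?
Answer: -994349189345/8 ≈ -1.2429e+11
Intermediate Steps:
j = -3493405/8 (j = -5/8 - 436675 = -3493405/8 ≈ -4.3668e+5)
(j + a(603))*(Y(-338, -196) + (84126 + 200387)) = (-3493405/8 - 60)*(84 + (84126 + 200387)) = -3493885*(84 + 284513)/8 = -3493885/8*284597 = -994349189345/8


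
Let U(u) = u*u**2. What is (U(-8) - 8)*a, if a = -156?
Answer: 81120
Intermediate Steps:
U(u) = u**3
(U(-8) - 8)*a = ((-8)**3 - 8)*(-156) = (-512 - 8)*(-156) = -520*(-156) = 81120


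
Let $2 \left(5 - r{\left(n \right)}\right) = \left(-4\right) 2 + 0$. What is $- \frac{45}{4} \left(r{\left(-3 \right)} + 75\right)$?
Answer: $-945$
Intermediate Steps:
$r{\left(n \right)} = 9$ ($r{\left(n \right)} = 5 - \frac{\left(-4\right) 2 + 0}{2} = 5 - \frac{-8 + 0}{2} = 5 - -4 = 5 + 4 = 9$)
$- \frac{45}{4} \left(r{\left(-3 \right)} + 75\right) = - \frac{45}{4} \left(9 + 75\right) = \left(-45\right) \frac{1}{4} \cdot 84 = \left(- \frac{45}{4}\right) 84 = -945$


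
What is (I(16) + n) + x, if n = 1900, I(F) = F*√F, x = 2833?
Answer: 4797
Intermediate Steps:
I(F) = F^(3/2)
(I(16) + n) + x = (16^(3/2) + 1900) + 2833 = (64 + 1900) + 2833 = 1964 + 2833 = 4797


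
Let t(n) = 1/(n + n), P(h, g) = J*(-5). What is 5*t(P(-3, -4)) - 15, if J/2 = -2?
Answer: -119/8 ≈ -14.875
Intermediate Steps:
J = -4 (J = 2*(-2) = -4)
P(h, g) = 20 (P(h, g) = -4*(-5) = 20)
t(n) = 1/(2*n)
5*t(P(-3, -4)) - 15 = 5*((½)/20) - 15 = 5*((½)*(1/20)) - 15 = 5*(1/40) - 15 = ⅛ - 15 = -119/8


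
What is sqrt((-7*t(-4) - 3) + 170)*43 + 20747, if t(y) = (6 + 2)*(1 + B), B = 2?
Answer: 20747 + 43*I ≈ 20747.0 + 43.0*I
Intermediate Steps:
t(y) = 24 (t(y) = (6 + 2)*(1 + 2) = 8*3 = 24)
sqrt((-7*t(-4) - 3) + 170)*43 + 20747 = sqrt((-7*24 - 3) + 170)*43 + 20747 = sqrt((-168 - 3) + 170)*43 + 20747 = sqrt(-171 + 170)*43 + 20747 = sqrt(-1)*43 + 20747 = I*43 + 20747 = 43*I + 20747 = 20747 + 43*I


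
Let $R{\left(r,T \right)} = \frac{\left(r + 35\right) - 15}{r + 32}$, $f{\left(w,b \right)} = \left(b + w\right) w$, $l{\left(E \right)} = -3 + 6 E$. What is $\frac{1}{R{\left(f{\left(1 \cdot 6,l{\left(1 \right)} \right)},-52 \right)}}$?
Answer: $\frac{43}{37} \approx 1.1622$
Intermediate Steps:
$f{\left(w,b \right)} = w \left(b + w\right)$
$R{\left(r,T \right)} = \frac{20 + r}{32 + r}$ ($R{\left(r,T \right)} = \frac{\left(35 + r\right) - 15}{32 + r} = \frac{20 + r}{32 + r}$)
$\frac{1}{R{\left(f{\left(1 \cdot 6,l{\left(1 \right)} \right)},-52 \right)}} = \frac{1}{\frac{1}{32 + 1 \cdot 6 \left(\left(-3 + 6 \cdot 1\right) + 1 \cdot 6\right)} \left(20 + 1 \cdot 6 \left(\left(-3 + 6 \cdot 1\right) + 1 \cdot 6\right)\right)} = \frac{1}{\frac{1}{32 + 6 \left(\left(-3 + 6\right) + 6\right)} \left(20 + 6 \left(\left(-3 + 6\right) + 6\right)\right)} = \frac{1}{\frac{1}{32 + 6 \left(3 + 6\right)} \left(20 + 6 \left(3 + 6\right)\right)} = \frac{1}{\frac{1}{32 + 6 \cdot 9} \left(20 + 6 \cdot 9\right)} = \frac{1}{\frac{1}{32 + 54} \left(20 + 54\right)} = \frac{1}{\frac{1}{86} \cdot 74} = \frac{1}{\frac{37}{43}} = \frac{43}{37}$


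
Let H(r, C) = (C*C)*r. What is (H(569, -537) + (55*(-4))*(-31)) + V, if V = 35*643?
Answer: 164111286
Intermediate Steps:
V = 22505
H(r, C) = r*C² (H(r, C) = C²*r = r*C²)
(H(569, -537) + (55*(-4))*(-31)) + V = (569*(-537)² + (55*(-4))*(-31)) + 22505 = (569*288369 - 220*(-31)) + 22505 = (164081961 + 6820) + 22505 = 164088781 + 22505 = 164111286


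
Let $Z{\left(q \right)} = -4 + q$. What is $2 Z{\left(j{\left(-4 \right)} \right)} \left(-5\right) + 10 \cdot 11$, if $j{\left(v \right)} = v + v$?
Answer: $230$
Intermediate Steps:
$j{\left(v \right)} = 2 v$
$2 Z{\left(j{\left(-4 \right)} \right)} \left(-5\right) + 10 \cdot 11 = 2 \left(-4 + 2 \left(-4\right)\right) \left(-5\right) + 10 \cdot 11 = 2 \left(-4 - 8\right) \left(-5\right) + 110 = 2 \left(-12\right) \left(-5\right) + 110 = \left(-24\right) \left(-5\right) + 110 = 120 + 110 = 230$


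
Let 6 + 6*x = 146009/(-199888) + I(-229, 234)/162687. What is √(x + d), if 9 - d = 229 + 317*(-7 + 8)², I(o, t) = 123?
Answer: I*√16448780159349236062/174834296 ≈ 23.197*I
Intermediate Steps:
x = -24316028255/21679452704 (x = -1 + (146009/(-199888) + 123/162687)/6 = -1 + (146009*(-1/199888) + 123*(1/162687))/6 = -1 + (-146009/199888 + 41/54229)/6 = -1 + (⅙)*(-7909726653/10839726352) = -1 - 2636575551/21679452704 = -24316028255/21679452704 ≈ -1.1216)
d = -537 (d = 9 - (229 + 317*(-7 + 8)²) = 9 - (229 + 317*1²) = 9 - (229 + 317*1) = 9 - (229 + 317) = 9 - 1*546 = 9 - 546 = -537)
√(x + d) = √(-24316028255/21679452704 - 537) = √(-11666182130303/21679452704) = I*√16448780159349236062/174834296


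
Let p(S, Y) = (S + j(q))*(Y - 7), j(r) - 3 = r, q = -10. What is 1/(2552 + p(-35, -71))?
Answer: 1/5828 ≈ 0.00017159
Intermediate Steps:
j(r) = 3 + r
p(S, Y) = (-7 + S)*(-7 + Y) (p(S, Y) = (S + (3 - 10))*(Y - 7) = (S - 7)*(-7 + Y) = (-7 + S)*(-7 + Y))
1/(2552 + p(-35, -71)) = 1/(2552 + (49 - 7*(-35) - 7*(-71) - 35*(-71))) = 1/(2552 + (49 + 245 + 497 + 2485)) = 1/(2552 + 3276) = 1/5828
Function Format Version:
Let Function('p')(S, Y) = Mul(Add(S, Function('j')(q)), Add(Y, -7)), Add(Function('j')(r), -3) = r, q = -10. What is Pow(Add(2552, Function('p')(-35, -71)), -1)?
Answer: Rational(1, 5828) ≈ 0.00017159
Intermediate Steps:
Function('j')(r) = Add(3, r)
Function('p')(S, Y) = Mul(Add(-7, S), Add(-7, Y)) (Function('p')(S, Y) = Mul(Add(S, Add(3, -10)), Add(Y, -7)) = Mul(Add(S, -7), Add(-7, Y)) = Mul(Add(-7, S), Add(-7, Y)))
Pow(Add(2552, Function('p')(-35, -71)), -1) = Pow(Add(2552, Add(49, Mul(-7, -35), Mul(-7, -71), Mul(-35, -71))), -1) = Pow(Add(2552, Add(49, 245, 497, 2485)), -1) = Pow(Add(2552, 3276), -1) = Pow(5828, -1) = Rational(1, 5828)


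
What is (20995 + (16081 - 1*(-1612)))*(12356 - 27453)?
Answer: -584072736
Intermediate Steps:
(20995 + (16081 - 1*(-1612)))*(12356 - 27453) = (20995 + (16081 + 1612))*(-15097) = (20995 + 17693)*(-15097) = 38688*(-15097) = -584072736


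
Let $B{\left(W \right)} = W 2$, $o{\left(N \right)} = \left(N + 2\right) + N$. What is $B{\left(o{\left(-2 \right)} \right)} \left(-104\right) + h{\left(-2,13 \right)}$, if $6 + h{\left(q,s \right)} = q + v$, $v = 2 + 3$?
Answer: $413$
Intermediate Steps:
$v = 5$
$h{\left(q,s \right)} = -1 + q$ ($h{\left(q,s \right)} = -6 + \left(q + 5\right) = -6 + \left(5 + q\right) = -1 + q$)
$o{\left(N \right)} = 2 + 2 N$ ($o{\left(N \right)} = \left(2 + N\right) + N = 2 + 2 N$)
$B{\left(W \right)} = 2 W$
$B{\left(o{\left(-2 \right)} \right)} \left(-104\right) + h{\left(-2,13 \right)} = 2 \left(2 + 2 \left(-2\right)\right) \left(-104\right) - 3 = 2 \left(2 - 4\right) \left(-104\right) - 3 = 2 \left(-2\right) \left(-104\right) - 3 = \left(-4\right) \left(-104\right) - 3 = 416 - 3 = 413$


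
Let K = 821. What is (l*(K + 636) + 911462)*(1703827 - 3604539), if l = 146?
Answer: -2136750019008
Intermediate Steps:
(l*(K + 636) + 911462)*(1703827 - 3604539) = (146*(821 + 636) + 911462)*(1703827 - 3604539) = (146*1457 + 911462)*(-1900712) = (212722 + 911462)*(-1900712) = 1124184*(-1900712) = -2136750019008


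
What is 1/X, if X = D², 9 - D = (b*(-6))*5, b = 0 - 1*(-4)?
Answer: 1/16641 ≈ 6.0093e-5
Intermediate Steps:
b = 4 (b = 0 + 4 = 4)
D = 129 (D = 9 - 4*(-6)*5 = 9 - (-24)*5 = 9 - 1*(-120) = 9 + 120 = 129)
X = 16641 (X = 129² = 16641)
1/X = 1/16641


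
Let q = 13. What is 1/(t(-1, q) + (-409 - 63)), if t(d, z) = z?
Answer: -1/459 ≈ -0.0021787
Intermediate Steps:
1/(t(-1, q) + (-409 - 63)) = 1/(13 + (-409 - 63)) = 1/(13 - 472) = 1/(-459) = -1/459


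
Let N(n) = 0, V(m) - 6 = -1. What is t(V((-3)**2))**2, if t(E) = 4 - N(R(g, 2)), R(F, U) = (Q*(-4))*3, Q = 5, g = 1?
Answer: 16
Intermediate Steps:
V(m) = 5 (V(m) = 6 - 1 = 5)
R(F, U) = -60 (R(F, U) = (5*(-4))*3 = -20*3 = -60)
t(E) = 4 (t(E) = 4 - 1*0 = 4 + 0 = 4)
t(V((-3)**2))**2 = 4**2 = 16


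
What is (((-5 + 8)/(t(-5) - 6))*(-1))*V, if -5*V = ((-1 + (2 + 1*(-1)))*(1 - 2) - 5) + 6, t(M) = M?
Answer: -3/55 ≈ -0.054545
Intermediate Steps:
V = -⅕ (V = -(((-1 + (2 + 1*(-1)))*(1 - 2) - 5) + 6)/5 = -(((-1 + (2 - 1))*(-1) - 5) + 6)/5 = -(((-1 + 1)*(-1) - 5) + 6)/5 = -((0*(-1) - 5) + 6)/5 = -((0 - 5) + 6)/5 = -(-5 + 6)/5 = -⅕*1 = -⅕ ≈ -0.20000)
(((-5 + 8)/(t(-5) - 6))*(-1))*V = (((-5 + 8)/(-5 - 6))*(-1))*(-⅕) = ((3/(-11))*(-1))*(-⅕) = ((3*(-1/11))*(-1))*(-⅕) = -3/11*(-1)*(-⅕) = (3/11)*(-⅕) = -3/55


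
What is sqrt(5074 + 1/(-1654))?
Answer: sqrt(13881021330)/1654 ≈ 71.232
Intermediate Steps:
sqrt(5074 + 1/(-1654)) = sqrt(5074 - 1/1654) = sqrt(8392395/1654) = sqrt(13881021330)/1654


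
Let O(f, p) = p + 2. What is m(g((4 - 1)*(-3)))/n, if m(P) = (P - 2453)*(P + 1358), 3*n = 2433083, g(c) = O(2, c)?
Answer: -9970380/2433083 ≈ -4.0978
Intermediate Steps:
O(f, p) = 2 + p
g(c) = 2 + c
n = 2433083/3 (n = (⅓)*2433083 = 2433083/3 ≈ 8.1103e+5)
m(P) = (-2453 + P)*(1358 + P)
m(g((4 - 1)*(-3)))/n = (-3331174 + (2 + (4 - 1)*(-3))² - 1095*(2 + (4 - 1)*(-3)))/(2433083/3) = (-3331174 + (2 + 3*(-3))² - 1095*(2 + 3*(-3)))*(3/2433083) = (-3331174 + (2 - 9)² - 1095*(2 - 9))*(3/2433083) = (-3331174 + (-7)² - 1095*(-7))*(3/2433083) = (-3331174 + 49 + 7665)*(3/2433083) = -3323460*3/2433083 = -9970380/2433083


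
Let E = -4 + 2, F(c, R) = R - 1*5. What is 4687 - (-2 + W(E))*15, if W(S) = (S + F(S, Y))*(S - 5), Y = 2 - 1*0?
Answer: 4192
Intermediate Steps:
Y = 2 (Y = 2 + 0 = 2)
F(c, R) = -5 + R (F(c, R) = R - 5 = -5 + R)
E = -2
W(S) = (-5 + S)*(-3 + S) (W(S) = (S + (-5 + 2))*(S - 5) = (S - 3)*(-5 + S) = (-3 + S)*(-5 + S) = (-5 + S)*(-3 + S))
4687 - (-2 + W(E))*15 = 4687 - (-2 + (15 + (-2)² - 8*(-2)))*15 = 4687 - (-2 + (15 + 4 + 16))*15 = 4687 - (-2 + 35)*15 = 4687 - 33*15 = 4687 - 1*495 = 4687 - 495 = 4192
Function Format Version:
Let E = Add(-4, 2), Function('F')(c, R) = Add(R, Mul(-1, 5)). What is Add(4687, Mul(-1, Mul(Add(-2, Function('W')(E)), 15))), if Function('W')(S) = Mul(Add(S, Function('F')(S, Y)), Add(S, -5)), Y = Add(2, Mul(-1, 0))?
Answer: 4192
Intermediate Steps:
Y = 2 (Y = Add(2, 0) = 2)
Function('F')(c, R) = Add(-5, R) (Function('F')(c, R) = Add(R, -5) = Add(-5, R))
E = -2
Function('W')(S) = Mul(Add(-5, S), Add(-3, S)) (Function('W')(S) = Mul(Add(S, Add(-5, 2)), Add(S, -5)) = Mul(Add(S, -3), Add(-5, S)) = Mul(Add(-3, S), Add(-5, S)) = Mul(Add(-5, S), Add(-3, S)))
Add(4687, Mul(-1, Mul(Add(-2, Function('W')(E)), 15))) = Add(4687, Mul(-1, Mul(Add(-2, Add(15, Pow(-2, 2), Mul(-8, -2))), 15))) = Add(4687, Mul(-1, Mul(Add(-2, Add(15, 4, 16)), 15))) = Add(4687, Mul(-1, Mul(Add(-2, 35), 15))) = Add(4687, Mul(-1, Mul(33, 15))) = Add(4687, Mul(-1, 495)) = Add(4687, -495) = 4192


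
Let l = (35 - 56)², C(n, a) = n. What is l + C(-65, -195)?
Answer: 376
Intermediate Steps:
l = 441 (l = (-21)² = 441)
l + C(-65, -195) = 441 - 65 = 376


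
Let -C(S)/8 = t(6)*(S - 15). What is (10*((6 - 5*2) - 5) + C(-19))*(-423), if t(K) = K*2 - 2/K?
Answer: -1304250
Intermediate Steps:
t(K) = -2/K + 2*K (t(K) = 2*K - 2/K = -2/K + 2*K)
C(S) = 1400 - 280*S/3 (C(S) = -8*(-2/6 + 2*6)*(S - 15) = -8*(-2*⅙ + 12)*(-15 + S) = -8*(-⅓ + 12)*(-15 + S) = -280*(-15 + S)/3 = -8*(-175 + 35*S/3) = 1400 - 280*S/3)
(10*((6 - 5*2) - 5) + C(-19))*(-423) = (10*((6 - 5*2) - 5) + (1400 - 280/3*(-19)))*(-423) = (10*((6 - 10) - 5) + (1400 + 5320/3))*(-423) = (10*(-4 - 5) + 9520/3)*(-423) = (10*(-9) + 9520/3)*(-423) = (-90 + 9520/3)*(-423) = (9250/3)*(-423) = -1304250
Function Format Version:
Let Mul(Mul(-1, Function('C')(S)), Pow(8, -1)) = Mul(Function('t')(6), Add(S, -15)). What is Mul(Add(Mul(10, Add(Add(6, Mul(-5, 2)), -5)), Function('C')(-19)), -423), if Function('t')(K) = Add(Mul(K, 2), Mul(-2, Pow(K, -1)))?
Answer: -1304250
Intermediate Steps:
Function('t')(K) = Add(Mul(-2, Pow(K, -1)), Mul(2, K)) (Function('t')(K) = Add(Mul(2, K), Mul(-2, Pow(K, -1))) = Add(Mul(-2, Pow(K, -1)), Mul(2, K)))
Function('C')(S) = Add(1400, Mul(Rational(-280, 3), S)) (Function('C')(S) = Mul(-8, Mul(Add(Mul(-2, Pow(6, -1)), Mul(2, 6)), Add(S, -15))) = Mul(-8, Mul(Add(Mul(-2, Rational(1, 6)), 12), Add(-15, S))) = Mul(-8, Mul(Add(Rational(-1, 3), 12), Add(-15, S))) = Mul(-8, Mul(Rational(35, 3), Add(-15, S))) = Mul(-8, Add(-175, Mul(Rational(35, 3), S))) = Add(1400, Mul(Rational(-280, 3), S)))
Mul(Add(Mul(10, Add(Add(6, Mul(-5, 2)), -5)), Function('C')(-19)), -423) = Mul(Add(Mul(10, Add(Add(6, Mul(-5, 2)), -5)), Add(1400, Mul(Rational(-280, 3), -19))), -423) = Mul(Add(Mul(10, Add(Add(6, -10), -5)), Add(1400, Rational(5320, 3))), -423) = Mul(Add(Mul(10, Add(-4, -5)), Rational(9520, 3)), -423) = Mul(Add(Mul(10, -9), Rational(9520, 3)), -423) = Mul(Add(-90, Rational(9520, 3)), -423) = Mul(Rational(9250, 3), -423) = -1304250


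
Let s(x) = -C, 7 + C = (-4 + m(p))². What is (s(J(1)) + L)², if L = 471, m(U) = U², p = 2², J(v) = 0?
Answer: 111556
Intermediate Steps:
p = 4
C = 137 (C = -7 + (-4 + 4²)² = -7 + (-4 + 16)² = -7 + 12² = -7 + 144 = 137)
s(x) = -137 (s(x) = -1*137 = -137)
(s(J(1)) + L)² = (-137 + 471)² = 334² = 111556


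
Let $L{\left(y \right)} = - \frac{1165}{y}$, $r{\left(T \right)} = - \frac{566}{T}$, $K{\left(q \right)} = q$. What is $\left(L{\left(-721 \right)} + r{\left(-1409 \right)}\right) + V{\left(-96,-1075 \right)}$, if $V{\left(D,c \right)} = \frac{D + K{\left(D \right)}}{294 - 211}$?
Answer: $- \frac{24936295}{84318787} \approx -0.29574$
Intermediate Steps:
$V{\left(D,c \right)} = \frac{2 D}{83}$ ($V{\left(D,c \right)} = \frac{D + D}{294 - 211} = \frac{2 D}{83}$)
$\left(L{\left(-721 \right)} + r{\left(-1409 \right)}\right) + V{\left(-96,-1075 \right)} = \left(- \frac{1165}{-721} - \frac{566}{-1409}\right) + \frac{2}{83} \left(-96\right) = \left(\left(-1165\right) \left(- \frac{1}{721}\right) - - \frac{566}{1409}\right) - \frac{192}{83} = \left(\frac{1165}{721} + \frac{566}{1409}\right) - \frac{192}{83} = \frac{2049571}{1015889} - \frac{192}{83} = - \frac{24936295}{84318787}$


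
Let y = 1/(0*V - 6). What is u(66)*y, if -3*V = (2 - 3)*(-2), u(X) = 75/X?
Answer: -25/132 ≈ -0.18939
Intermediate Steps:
V = -2/3 (V = -(2 - 3)*(-2)/3 = -(-1)*(-2)/3 = -1/3*2 = -2/3 ≈ -0.66667)
y = -1/6 (y = 1/(0*(-2/3) - 6) = 1/(0 - 6) = 1/(-6) = -1/6 ≈ -0.16667)
u(66)*y = (75/66)*(-1/6) = (75*(1/66))*(-1/6) = (25/22)*(-1/6) = -25/132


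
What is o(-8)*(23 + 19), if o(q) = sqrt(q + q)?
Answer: 168*I ≈ 168.0*I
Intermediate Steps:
o(q) = sqrt(2)*sqrt(q) (o(q) = sqrt(2*q) = sqrt(2)*sqrt(q))
o(-8)*(23 + 19) = (sqrt(2)*sqrt(-8))*(23 + 19) = (sqrt(2)*(2*I*sqrt(2)))*42 = (4*I)*42 = 168*I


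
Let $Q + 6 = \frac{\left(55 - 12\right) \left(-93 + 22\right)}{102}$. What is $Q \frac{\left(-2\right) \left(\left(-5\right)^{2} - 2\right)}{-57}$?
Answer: $- \frac{84295}{2907} \approx -28.997$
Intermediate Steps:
$Q = - \frac{3665}{102}$ ($Q = -6 + \frac{\left(55 - 12\right) \left(-93 + 22\right)}{102} = -6 + 43 \left(-71\right) \frac{1}{102} = -6 - \frac{3053}{102} = - \frac{3665}{102} \approx -35.931$)
$Q \frac{\left(-2\right) \left(\left(-5\right)^{2} - 2\right)}{-57} = - \frac{3665 \frac{\left(-2\right) \left(\left(-5\right)^{2} - 2\right)}{-57}}{102} = - \frac{3665 - 2 \left(25 - 2\right) \left(- \frac{1}{57}\right)}{102} = - \frac{3665 \left(-2\right) 23 \left(- \frac{1}{57}\right)}{102} = - \frac{3665 \left(\left(-46\right) \left(- \frac{1}{57}\right)\right)}{102} = \left(- \frac{3665}{102}\right) \frac{46}{57} = - \frac{84295}{2907}$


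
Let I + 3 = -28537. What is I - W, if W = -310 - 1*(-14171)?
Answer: -42401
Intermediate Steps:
W = 13861 (W = -310 + 14171 = 13861)
I = -28540 (I = -3 - 28537 = -28540)
I - W = -28540 - 1*13861 = -28540 - 13861 = -42401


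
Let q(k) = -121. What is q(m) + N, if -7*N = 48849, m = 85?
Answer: -49696/7 ≈ -7099.4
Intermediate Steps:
N = -48849/7 (N = -⅐*48849 = -48849/7 ≈ -6978.4)
q(m) + N = -121 - 48849/7 = -49696/7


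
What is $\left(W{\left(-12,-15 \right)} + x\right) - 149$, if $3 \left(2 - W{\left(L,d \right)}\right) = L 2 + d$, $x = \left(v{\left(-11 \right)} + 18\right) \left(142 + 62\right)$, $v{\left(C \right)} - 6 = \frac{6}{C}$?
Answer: $\frac{51158}{11} \approx 4650.7$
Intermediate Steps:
$v{\left(C \right)} = 6 + \frac{6}{C}$
$x = \frac{52632}{11}$ ($x = \left(\left(6 + \frac{6}{-11}\right) + 18\right) \left(142 + 62\right) = \left(\left(6 + 6 \left(- \frac{1}{11}\right)\right) + 18\right) 204 = \left(\left(6 - \frac{6}{11}\right) + 18\right) 204 = \left(\frac{60}{11} + 18\right) 204 = \frac{258}{11} \cdot 204 = \frac{52632}{11} \approx 4784.7$)
$W{\left(L,d \right)} = 2 - \frac{2 L}{3} - \frac{d}{3}$ ($W{\left(L,d \right)} = 2 - \frac{L 2 + d}{3} = 2 - \frac{2 L + d}{3} = 2 - \frac{d + 2 L}{3} = 2 - \left(\frac{d}{3} + \frac{2 L}{3}\right) = 2 - \frac{2 L}{3} - \frac{d}{3}$)
$\left(W{\left(-12,-15 \right)} + x\right) - 149 = \left(\left(2 - -8 - -5\right) + \frac{52632}{11}\right) - 149 = \left(\left(2 + 8 + 5\right) + \frac{52632}{11}\right) - 149 = \left(15 + \frac{52632}{11}\right) - 149 = \frac{52797}{11} - 149 = \frac{51158}{11}$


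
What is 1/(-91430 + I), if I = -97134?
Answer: -1/188564 ≈ -5.3032e-6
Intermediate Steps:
1/(-91430 + I) = 1/(-91430 - 97134) = 1/(-188564) = -1/188564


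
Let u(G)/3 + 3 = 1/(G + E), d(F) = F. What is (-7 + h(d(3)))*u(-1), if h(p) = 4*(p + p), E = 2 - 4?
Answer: -170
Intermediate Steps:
E = -2
u(G) = -9 + 3/(-2 + G) (u(G) = -9 + 3/(G - 2) = -9 + 3/(-2 + G))
h(p) = 8*p (h(p) = 4*(2*p) = 8*p)
(-7 + h(d(3)))*u(-1) = (-7 + 8*3)*(3*(7 - 3*(-1))/(-2 - 1)) = (-7 + 24)*(3*(7 + 3)/(-3)) = 17*(3*(-⅓)*10) = 17*(-10) = -170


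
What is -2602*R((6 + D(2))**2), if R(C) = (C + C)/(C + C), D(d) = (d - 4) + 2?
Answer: -2602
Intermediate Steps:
D(d) = -2 + d (D(d) = (-4 + d) + 2 = -2 + d)
R(C) = 1 (R(C) = (2*C)/((2*C)) = (2*C)*(1/(2*C)) = 1)
-2602*R((6 + D(2))**2) = -2602*1 = -2602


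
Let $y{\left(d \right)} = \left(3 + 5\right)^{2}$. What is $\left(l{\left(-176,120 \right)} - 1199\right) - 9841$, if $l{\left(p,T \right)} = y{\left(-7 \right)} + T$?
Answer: $-10856$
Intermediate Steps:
$y{\left(d \right)} = 64$ ($y{\left(d \right)} = 8^{2} = 64$)
$l{\left(p,T \right)} = 64 + T$
$\left(l{\left(-176,120 \right)} - 1199\right) - 9841 = \left(\left(64 + 120\right) - 1199\right) - 9841 = \left(184 - 1199\right) - 9841 = -1015 - 9841 = -10856$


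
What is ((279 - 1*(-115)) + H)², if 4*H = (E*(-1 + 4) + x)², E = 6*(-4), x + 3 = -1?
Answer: 3378244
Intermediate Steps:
x = -4 (x = -3 - 1 = -4)
E = -24
H = 1444 (H = (-24*(-1 + 4) - 4)²/4 = (-24*3 - 4)²/4 = (-72 - 4)²/4 = (¼)*(-76)² = (¼)*5776 = 1444)
((279 - 1*(-115)) + H)² = ((279 - 1*(-115)) + 1444)² = ((279 + 115) + 1444)² = (394 + 1444)² = 1838² = 3378244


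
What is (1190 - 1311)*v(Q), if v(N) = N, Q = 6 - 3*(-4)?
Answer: -2178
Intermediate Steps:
Q = 18 (Q = 6 + 12 = 18)
(1190 - 1311)*v(Q) = (1190 - 1311)*18 = -121*18 = -2178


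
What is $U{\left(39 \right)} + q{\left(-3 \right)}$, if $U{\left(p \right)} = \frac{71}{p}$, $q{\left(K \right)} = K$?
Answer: $- \frac{46}{39} \approx -1.1795$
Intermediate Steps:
$U{\left(39 \right)} + q{\left(-3 \right)} = \frac{71}{39} - 3 = - \frac{46}{39}$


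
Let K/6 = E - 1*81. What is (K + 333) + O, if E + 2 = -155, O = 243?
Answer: -852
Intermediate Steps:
E = -157 (E = -2 - 155 = -157)
K = -1428 (K = 6*(-157 - 1*81) = 6*(-157 - 81) = 6*(-238) = -1428)
(K + 333) + O = (-1428 + 333) + 243 = -1095 + 243 = -852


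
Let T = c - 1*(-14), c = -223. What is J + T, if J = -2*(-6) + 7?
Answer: -190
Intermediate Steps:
T = -209 (T = -223 - 1*(-14) = -223 + 14 = -209)
J = 19 (J = 12 + 7 = 19)
J + T = 19 - 209 = -190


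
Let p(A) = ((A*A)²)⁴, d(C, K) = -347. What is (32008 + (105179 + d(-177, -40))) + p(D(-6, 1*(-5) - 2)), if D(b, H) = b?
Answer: 2821110044296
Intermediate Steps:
p(A) = A¹⁶ (p(A) = ((A²)²)⁴ = (A⁴)⁴ = A¹⁶)
(32008 + (105179 + d(-177, -40))) + p(D(-6, 1*(-5) - 2)) = (32008 + (105179 - 347)) + (-6)¹⁶ = (32008 + 104832) + 2821109907456 = 136840 + 2821109907456 = 2821110044296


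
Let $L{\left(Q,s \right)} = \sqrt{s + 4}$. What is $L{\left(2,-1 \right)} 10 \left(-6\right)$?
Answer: $- 60 \sqrt{3} \approx -103.92$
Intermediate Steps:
$L{\left(Q,s \right)} = \sqrt{4 + s}$
$L{\left(2,-1 \right)} 10 \left(-6\right) = \sqrt{4 - 1} \cdot 10 \left(-6\right) = \sqrt{3} \cdot 10 \left(-6\right) = 10 \sqrt{3} \left(-6\right) = - 60 \sqrt{3}$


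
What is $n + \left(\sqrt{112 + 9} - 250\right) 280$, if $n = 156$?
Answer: $-66764$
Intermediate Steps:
$n + \left(\sqrt{112 + 9} - 250\right) 280 = 156 + \left(\sqrt{112 + 9} - 250\right) 280 = 156 + \left(\sqrt{121} - 250\right) 280 = 156 + \left(11 - 250\right) 280 = 156 - 66920 = -66764$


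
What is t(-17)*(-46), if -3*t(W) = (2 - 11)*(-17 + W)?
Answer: 4692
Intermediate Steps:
t(W) = -51 + 3*W (t(W) = -(2 - 11)*(-17 + W)/3 = -(-3)*(-17 + W) = -(153 - 9*W)/3 = -51 + 3*W)
t(-17)*(-46) = (-51 + 3*(-17))*(-46) = (-51 - 51)*(-46) = -102*(-46) = 4692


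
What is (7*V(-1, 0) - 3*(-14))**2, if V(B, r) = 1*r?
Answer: 1764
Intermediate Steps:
V(B, r) = r
(7*V(-1, 0) - 3*(-14))**2 = (7*0 - 3*(-14))**2 = (0 + 42)**2 = 42**2 = 1764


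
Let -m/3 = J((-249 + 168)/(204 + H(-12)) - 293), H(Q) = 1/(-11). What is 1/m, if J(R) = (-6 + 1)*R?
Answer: -2243/9871350 ≈ -0.00022722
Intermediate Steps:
H(Q) = -1/11
J(R) = -5*R
m = -9871350/2243 (m = -(-15)*((-249 + 168)/(204 - 1/11) - 293) = -(-15)*(-81/2243/11 - 293) = -(-15)*(-81*11/2243 - 293) = -(-15)*(-891/2243 - 293) = -(-15)*(-658090)/2243 = -3*3290450/2243 = -9871350/2243 ≈ -4401.0)
1/m = 1/(-9871350/2243) = -2243/9871350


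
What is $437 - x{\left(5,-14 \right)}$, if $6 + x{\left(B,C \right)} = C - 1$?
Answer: $458$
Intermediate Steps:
$x{\left(B,C \right)} = -7 + C$ ($x{\left(B,C \right)} = -6 + \left(C - 1\right) = -6 + \left(-1 + C\right) = -7 + C$)
$437 - x{\left(5,-14 \right)} = 437 - \left(-7 - 14\right) = 437 - -21 = 437 + 21 = 458$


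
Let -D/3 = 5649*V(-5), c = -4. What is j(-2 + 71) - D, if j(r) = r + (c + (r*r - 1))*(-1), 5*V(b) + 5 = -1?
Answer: -125117/5 ≈ -25023.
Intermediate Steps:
V(b) = -6/5 (V(b) = -1 + (⅕)*(-1) = -1 - ⅕ = -6/5)
D = 101682/5 (D = -16947*(-6)/5 = -3*(-33894/5) = 101682/5 ≈ 20336.)
j(r) = 5 + r - r² (j(r) = r + (-4 + (r*r - 1))*(-1) = r + (-4 + (r² - 1))*(-1) = r + (-4 + (-1 + r²))*(-1) = r + (-5 + r²)*(-1) = r + (5 - r²) = 5 + r - r²)
j(-2 + 71) - D = (5 + (-2 + 71) - (-2 + 71)²) - 1*101682/5 = (5 + 69 - 1*69²) - 101682/5 = (5 + 69 - 1*4761) - 101682/5 = (5 + 69 - 4761) - 101682/5 = -4687 - 101682/5 = -125117/5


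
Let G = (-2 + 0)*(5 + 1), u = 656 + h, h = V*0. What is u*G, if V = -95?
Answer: -7872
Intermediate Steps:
h = 0 (h = -95*0 = 0)
u = 656 (u = 656 + 0 = 656)
G = -12 (G = -2*6 = -12)
u*G = 656*(-12) = -7872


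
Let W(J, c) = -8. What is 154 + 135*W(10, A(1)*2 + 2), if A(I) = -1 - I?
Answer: -926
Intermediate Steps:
154 + 135*W(10, A(1)*2 + 2) = 154 + 135*(-8) = 154 - 1080 = -926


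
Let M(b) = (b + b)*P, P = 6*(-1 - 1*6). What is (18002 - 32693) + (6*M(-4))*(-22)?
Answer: -59043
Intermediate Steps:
P = -42 (P = 6*(-1 - 6) = 6*(-7) = -42)
M(b) = -84*b (M(b) = (b + b)*(-42) = (2*b)*(-42) = -84*b)
(18002 - 32693) + (6*M(-4))*(-22) = (18002 - 32693) + (6*(-84*(-4)))*(-22) = -14691 + (6*336)*(-22) = -14691 + 2016*(-22) = -14691 - 44352 = -59043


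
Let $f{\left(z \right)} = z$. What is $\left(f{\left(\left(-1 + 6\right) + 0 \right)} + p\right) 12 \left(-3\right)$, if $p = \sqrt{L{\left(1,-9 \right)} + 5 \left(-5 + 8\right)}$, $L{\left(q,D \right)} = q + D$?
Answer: $-180 - 36 \sqrt{7} \approx -275.25$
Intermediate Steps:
$L{\left(q,D \right)} = D + q$
$p = \sqrt{7}$ ($p = \sqrt{\left(-9 + 1\right) + 5 \left(-5 + 8\right)} = \sqrt{-8 + 5 \cdot 3} = \sqrt{-8 + 15} = \sqrt{7} \approx 2.6458$)
$\left(f{\left(\left(-1 + 6\right) + 0 \right)} + p\right) 12 \left(-3\right) = \left(\left(\left(-1 + 6\right) + 0\right) + \sqrt{7}\right) 12 \left(-3\right) = \left(\left(5 + 0\right) + \sqrt{7}\right) \left(-36\right) = \left(5 + \sqrt{7}\right) \left(-36\right) = -180 - 36 \sqrt{7}$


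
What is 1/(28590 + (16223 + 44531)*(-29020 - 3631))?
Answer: -1/1983650264 ≈ -5.0412e-10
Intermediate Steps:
1/(28590 + (16223 + 44531)*(-29020 - 3631)) = 1/(28590 + 60754*(-32651)) = 1/(28590 - 1983678854) = 1/(-1983650264) = -1/1983650264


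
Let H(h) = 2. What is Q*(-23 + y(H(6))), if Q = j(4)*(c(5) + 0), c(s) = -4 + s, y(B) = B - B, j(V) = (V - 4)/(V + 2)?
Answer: 0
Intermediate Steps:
j(V) = (-4 + V)/(2 + V)
y(B) = 0
Q = 0 (Q = ((-4 + 4)/(2 + 4))*((-4 + 5) + 0) = (0/6)*(1 + 0) = ((⅙)*0)*1 = 0*1 = 0)
Q*(-23 + y(H(6))) = 0*(-23 + 0) = 0*(-23) = 0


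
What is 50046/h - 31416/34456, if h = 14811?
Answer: 52461775/21263659 ≈ 2.4672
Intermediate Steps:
50046/h - 31416/34456 = 50046/14811 - 31416/34456 = 50046*(1/14811) - 31416*1/34456 = 16682/4937 - 3927/4307 = 52461775/21263659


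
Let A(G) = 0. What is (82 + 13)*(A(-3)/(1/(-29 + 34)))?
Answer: 0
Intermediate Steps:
(82 + 13)*(A(-3)/(1/(-29 + 34))) = (82 + 13)*(0/(1/(-29 + 34))) = 95*(0/(1/5)) = 95*(0/(⅕)) = 95*(0*5) = 95*0 = 0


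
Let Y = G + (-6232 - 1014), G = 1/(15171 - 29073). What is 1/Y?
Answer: -13902/100733893 ≈ -0.00013801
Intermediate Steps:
G = -1/13902 (G = 1/(-13902) = -1/13902 ≈ -7.1932e-5)
Y = -100733893/13902 (Y = -1/13902 + (-6232 - 1014) = -1/13902 - 7246 = -100733893/13902 ≈ -7246.0)
1/Y = 1/(-100733893/13902) = -13902/100733893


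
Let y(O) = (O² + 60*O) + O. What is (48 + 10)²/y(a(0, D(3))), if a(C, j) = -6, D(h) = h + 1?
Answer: -1682/165 ≈ -10.194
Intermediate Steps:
D(h) = 1 + h
y(O) = O² + 61*O
(48 + 10)²/y(a(0, D(3))) = (48 + 10)²/((-6*(61 - 6))) = 58²/((-6*55)) = 3364/(-330) = 3364*(-1/330) = -1682/165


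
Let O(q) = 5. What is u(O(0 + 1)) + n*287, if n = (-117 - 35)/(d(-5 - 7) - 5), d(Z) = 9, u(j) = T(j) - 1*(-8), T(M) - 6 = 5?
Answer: -10887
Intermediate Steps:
T(M) = 11 (T(M) = 6 + 5 = 11)
u(j) = 19 (u(j) = 11 - 1*(-8) = 11 + 8 = 19)
n = -38 (n = (-117 - 35)/(9 - 5) = -152/4 = -152*1/4 = -38)
u(O(0 + 1)) + n*287 = 19 - 38*287 = 19 - 10906 = -10887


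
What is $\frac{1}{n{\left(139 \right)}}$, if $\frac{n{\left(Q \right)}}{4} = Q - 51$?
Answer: $\frac{1}{352} \approx 0.0028409$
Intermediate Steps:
$n{\left(Q \right)} = -204 + 4 Q$ ($n{\left(Q \right)} = 4 \left(Q - 51\right) = 4 \left(-51 + Q\right) = -204 + 4 Q$)
$\frac{1}{n{\left(139 \right)}} = \frac{1}{-204 + 4 \cdot 139} = \frac{1}{-204 + 556} = \frac{1}{352}$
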